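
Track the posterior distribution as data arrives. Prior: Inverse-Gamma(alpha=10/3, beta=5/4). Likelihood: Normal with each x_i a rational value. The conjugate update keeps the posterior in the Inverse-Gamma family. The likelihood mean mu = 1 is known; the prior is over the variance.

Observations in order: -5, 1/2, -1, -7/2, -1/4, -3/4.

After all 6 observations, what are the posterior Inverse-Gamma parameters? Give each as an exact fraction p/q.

alpha=19/3, beta=541/16

obs 1: x=-5 → posterior Inverse-Gamma(23/6, 77/4)
obs 2: x=1/2 → posterior Inverse-Gamma(13/3, 155/8)
obs 3: x=-1 → posterior Inverse-Gamma(29/6, 171/8)
obs 4: x=-7/2 → posterior Inverse-Gamma(16/3, 63/2)
obs 5: x=-1/4 → posterior Inverse-Gamma(35/6, 1033/32)
obs 6: x=-3/4 → posterior Inverse-Gamma(19/3, 541/16)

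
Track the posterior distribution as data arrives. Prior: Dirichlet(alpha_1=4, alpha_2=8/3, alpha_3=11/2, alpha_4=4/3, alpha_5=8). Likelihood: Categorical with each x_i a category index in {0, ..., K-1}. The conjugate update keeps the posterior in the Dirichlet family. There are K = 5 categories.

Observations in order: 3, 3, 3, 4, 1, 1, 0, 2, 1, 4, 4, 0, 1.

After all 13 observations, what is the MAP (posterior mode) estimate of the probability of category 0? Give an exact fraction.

10/59

obs 1: x=3 → posterior Dirichlet(4, 8/3, 11/2, 7/3, 8)
obs 2: x=3 → posterior Dirichlet(4, 8/3, 11/2, 10/3, 8)
obs 3: x=3 → posterior Dirichlet(4, 8/3, 11/2, 13/3, 8)
obs 4: x=4 → posterior Dirichlet(4, 8/3, 11/2, 13/3, 9)
obs 5: x=1 → posterior Dirichlet(4, 11/3, 11/2, 13/3, 9)
obs 6: x=1 → posterior Dirichlet(4, 14/3, 11/2, 13/3, 9)
obs 7: x=0 → posterior Dirichlet(5, 14/3, 11/2, 13/3, 9)
obs 8: x=2 → posterior Dirichlet(5, 14/3, 13/2, 13/3, 9)
obs 9: x=1 → posterior Dirichlet(5, 17/3, 13/2, 13/3, 9)
obs 10: x=4 → posterior Dirichlet(5, 17/3, 13/2, 13/3, 10)
obs 11: x=4 → posterior Dirichlet(5, 17/3, 13/2, 13/3, 11)
obs 12: x=0 → posterior Dirichlet(6, 17/3, 13/2, 13/3, 11)
obs 13: x=1 → posterior Dirichlet(6, 20/3, 13/2, 13/3, 11)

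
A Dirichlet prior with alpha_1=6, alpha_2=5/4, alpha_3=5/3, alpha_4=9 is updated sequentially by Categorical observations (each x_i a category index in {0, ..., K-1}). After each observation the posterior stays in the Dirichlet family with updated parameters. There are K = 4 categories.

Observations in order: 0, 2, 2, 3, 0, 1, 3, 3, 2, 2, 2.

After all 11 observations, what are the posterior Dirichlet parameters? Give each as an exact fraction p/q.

obs 1: x=0 → posterior Dirichlet(7, 5/4, 5/3, 9)
obs 2: x=2 → posterior Dirichlet(7, 5/4, 8/3, 9)
obs 3: x=2 → posterior Dirichlet(7, 5/4, 11/3, 9)
obs 4: x=3 → posterior Dirichlet(7, 5/4, 11/3, 10)
obs 5: x=0 → posterior Dirichlet(8, 5/4, 11/3, 10)
obs 6: x=1 → posterior Dirichlet(8, 9/4, 11/3, 10)
obs 7: x=3 → posterior Dirichlet(8, 9/4, 11/3, 11)
obs 8: x=3 → posterior Dirichlet(8, 9/4, 11/3, 12)
obs 9: x=2 → posterior Dirichlet(8, 9/4, 14/3, 12)
obs 10: x=2 → posterior Dirichlet(8, 9/4, 17/3, 12)
obs 11: x=2 → posterior Dirichlet(8, 9/4, 20/3, 12)

alpha_1=8, alpha_2=9/4, alpha_3=20/3, alpha_4=12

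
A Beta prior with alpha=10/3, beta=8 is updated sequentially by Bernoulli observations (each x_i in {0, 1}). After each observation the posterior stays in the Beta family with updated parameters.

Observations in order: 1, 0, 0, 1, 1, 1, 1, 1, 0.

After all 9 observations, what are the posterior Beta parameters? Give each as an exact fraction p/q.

alpha=28/3, beta=11

obs 1: x=1 → posterior Beta(13/3, 8)
obs 2: x=0 → posterior Beta(13/3, 9)
obs 3: x=0 → posterior Beta(13/3, 10)
obs 4: x=1 → posterior Beta(16/3, 10)
obs 5: x=1 → posterior Beta(19/3, 10)
obs 6: x=1 → posterior Beta(22/3, 10)
obs 7: x=1 → posterior Beta(25/3, 10)
obs 8: x=1 → posterior Beta(28/3, 10)
obs 9: x=0 → posterior Beta(28/3, 11)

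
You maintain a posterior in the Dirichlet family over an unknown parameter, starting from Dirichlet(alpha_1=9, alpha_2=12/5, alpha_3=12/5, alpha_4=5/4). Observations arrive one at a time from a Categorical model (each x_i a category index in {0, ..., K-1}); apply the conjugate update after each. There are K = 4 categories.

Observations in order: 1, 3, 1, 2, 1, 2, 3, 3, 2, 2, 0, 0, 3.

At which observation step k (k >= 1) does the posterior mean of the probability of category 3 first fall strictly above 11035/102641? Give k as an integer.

k = 2

obs 1: x=1 → posterior Dirichlet(9, 17/5, 12/5, 5/4)
obs 2: x=3 → posterior Dirichlet(9, 17/5, 12/5, 9/4)
obs 3: x=1 → posterior Dirichlet(9, 22/5, 12/5, 9/4)
obs 4: x=2 → posterior Dirichlet(9, 22/5, 17/5, 9/4)
obs 5: x=1 → posterior Dirichlet(9, 27/5, 17/5, 9/4)
obs 6: x=2 → posterior Dirichlet(9, 27/5, 22/5, 9/4)
obs 7: x=3 → posterior Dirichlet(9, 27/5, 22/5, 13/4)
obs 8: x=3 → posterior Dirichlet(9, 27/5, 22/5, 17/4)
obs 9: x=2 → posterior Dirichlet(9, 27/5, 27/5, 17/4)
obs 10: x=2 → posterior Dirichlet(9, 27/5, 32/5, 17/4)
obs 11: x=0 → posterior Dirichlet(10, 27/5, 32/5, 17/4)
obs 12: x=0 → posterior Dirichlet(11, 27/5, 32/5, 17/4)
obs 13: x=3 → posterior Dirichlet(11, 27/5, 32/5, 21/4)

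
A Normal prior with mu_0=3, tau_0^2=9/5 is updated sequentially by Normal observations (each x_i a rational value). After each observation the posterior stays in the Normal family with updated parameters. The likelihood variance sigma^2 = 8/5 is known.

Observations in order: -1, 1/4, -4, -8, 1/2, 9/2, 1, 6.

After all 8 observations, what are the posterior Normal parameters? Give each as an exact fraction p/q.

mu_0=69/320, tau_0^2=9/50

obs 1: x=-1 → posterior Normal(15/17, 72/85)
obs 2: x=1/4 → posterior Normal(69/104, 36/65)
obs 3: x=-4 → posterior Normal(-15/28, 72/175)
obs 4: x=-8 → posterior Normal(-33/16, 18/55)
obs 5: x=1/2 → posterior Normal(-345/212, 72/265)
obs 6: x=9/2 → posterior Normal(-183/248, 36/155)
obs 7: x=1 → posterior Normal(-147/284, 72/355)
obs 8: x=6 → posterior Normal(69/320, 9/50)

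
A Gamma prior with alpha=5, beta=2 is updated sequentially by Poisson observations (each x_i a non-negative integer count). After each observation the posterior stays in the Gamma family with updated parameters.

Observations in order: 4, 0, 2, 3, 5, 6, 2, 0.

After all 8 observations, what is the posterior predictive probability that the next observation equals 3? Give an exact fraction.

obs 1: x=4 → posterior Gamma(9, 3)
obs 2: x=0 → posterior Gamma(9, 4)
obs 3: x=2 → posterior Gamma(11, 5)
obs 4: x=3 → posterior Gamma(14, 6)
obs 5: x=5 → posterior Gamma(19, 7)
obs 6: x=6 → posterior Gamma(25, 8)
obs 7: x=2 → posterior Gamma(27, 9)
obs 8: x=0 → posterior Gamma(27, 10)

3654000000000000000000000000000/17449402268886407318558803753801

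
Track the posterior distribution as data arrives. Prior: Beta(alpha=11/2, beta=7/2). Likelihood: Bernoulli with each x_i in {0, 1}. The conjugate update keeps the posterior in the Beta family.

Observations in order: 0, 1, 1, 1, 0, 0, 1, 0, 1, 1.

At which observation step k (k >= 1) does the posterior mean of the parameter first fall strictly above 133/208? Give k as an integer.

k = 4

obs 1: x=0 → posterior Beta(11/2, 9/2)
obs 2: x=1 → posterior Beta(13/2, 9/2)
obs 3: x=1 → posterior Beta(15/2, 9/2)
obs 4: x=1 → posterior Beta(17/2, 9/2)
obs 5: x=0 → posterior Beta(17/2, 11/2)
obs 6: x=0 → posterior Beta(17/2, 13/2)
obs 7: x=1 → posterior Beta(19/2, 13/2)
obs 8: x=0 → posterior Beta(19/2, 15/2)
obs 9: x=1 → posterior Beta(21/2, 15/2)
obs 10: x=1 → posterior Beta(23/2, 15/2)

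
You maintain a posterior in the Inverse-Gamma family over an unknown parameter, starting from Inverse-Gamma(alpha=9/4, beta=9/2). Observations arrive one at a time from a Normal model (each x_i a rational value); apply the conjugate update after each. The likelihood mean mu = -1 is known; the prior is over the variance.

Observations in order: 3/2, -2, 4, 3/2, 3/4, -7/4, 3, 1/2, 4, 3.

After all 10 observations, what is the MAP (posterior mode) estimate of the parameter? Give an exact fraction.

883/132

obs 1: x=3/2 → posterior Inverse-Gamma(11/4, 61/8)
obs 2: x=-2 → posterior Inverse-Gamma(13/4, 65/8)
obs 3: x=4 → posterior Inverse-Gamma(15/4, 165/8)
obs 4: x=3/2 → posterior Inverse-Gamma(17/4, 95/4)
obs 5: x=3/4 → posterior Inverse-Gamma(19/4, 809/32)
obs 6: x=-7/4 → posterior Inverse-Gamma(21/4, 409/16)
obs 7: x=3 → posterior Inverse-Gamma(23/4, 537/16)
obs 8: x=1/2 → posterior Inverse-Gamma(25/4, 555/16)
obs 9: x=4 → posterior Inverse-Gamma(27/4, 755/16)
obs 10: x=3 → posterior Inverse-Gamma(29/4, 883/16)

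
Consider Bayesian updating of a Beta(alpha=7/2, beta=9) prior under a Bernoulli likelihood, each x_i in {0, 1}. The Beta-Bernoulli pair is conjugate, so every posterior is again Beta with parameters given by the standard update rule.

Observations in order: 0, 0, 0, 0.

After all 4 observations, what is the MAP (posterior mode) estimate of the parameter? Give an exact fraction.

obs 1: x=0 → posterior Beta(7/2, 10)
obs 2: x=0 → posterior Beta(7/2, 11)
obs 3: x=0 → posterior Beta(7/2, 12)
obs 4: x=0 → posterior Beta(7/2, 13)

5/29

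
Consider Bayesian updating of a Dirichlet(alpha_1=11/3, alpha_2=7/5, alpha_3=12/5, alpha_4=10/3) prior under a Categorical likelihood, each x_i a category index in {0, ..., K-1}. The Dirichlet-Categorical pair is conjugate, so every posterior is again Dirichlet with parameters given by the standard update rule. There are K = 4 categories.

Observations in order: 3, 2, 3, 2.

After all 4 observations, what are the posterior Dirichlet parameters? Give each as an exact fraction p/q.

alpha_1=11/3, alpha_2=7/5, alpha_3=22/5, alpha_4=16/3

obs 1: x=3 → posterior Dirichlet(11/3, 7/5, 12/5, 13/3)
obs 2: x=2 → posterior Dirichlet(11/3, 7/5, 17/5, 13/3)
obs 3: x=3 → posterior Dirichlet(11/3, 7/5, 17/5, 16/3)
obs 4: x=2 → posterior Dirichlet(11/3, 7/5, 22/5, 16/3)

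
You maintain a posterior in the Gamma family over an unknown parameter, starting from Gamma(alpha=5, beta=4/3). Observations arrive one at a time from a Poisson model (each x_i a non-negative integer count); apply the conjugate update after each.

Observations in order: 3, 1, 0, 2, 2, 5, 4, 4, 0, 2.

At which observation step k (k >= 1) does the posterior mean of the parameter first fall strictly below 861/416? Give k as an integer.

k = 4

obs 1: x=3 → posterior Gamma(8, 7/3)
obs 2: x=1 → posterior Gamma(9, 10/3)
obs 3: x=0 → posterior Gamma(9, 13/3)
obs 4: x=2 → posterior Gamma(11, 16/3)
obs 5: x=2 → posterior Gamma(13, 19/3)
obs 6: x=5 → posterior Gamma(18, 22/3)
obs 7: x=4 → posterior Gamma(22, 25/3)
obs 8: x=4 → posterior Gamma(26, 28/3)
obs 9: x=0 → posterior Gamma(26, 31/3)
obs 10: x=2 → posterior Gamma(28, 34/3)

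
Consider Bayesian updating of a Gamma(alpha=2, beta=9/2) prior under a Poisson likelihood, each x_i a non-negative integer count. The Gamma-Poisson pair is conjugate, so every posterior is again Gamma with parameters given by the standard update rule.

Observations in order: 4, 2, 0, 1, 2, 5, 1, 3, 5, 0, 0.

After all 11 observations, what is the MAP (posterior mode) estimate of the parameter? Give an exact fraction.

obs 1: x=4 → posterior Gamma(6, 11/2)
obs 2: x=2 → posterior Gamma(8, 13/2)
obs 3: x=0 → posterior Gamma(8, 15/2)
obs 4: x=1 → posterior Gamma(9, 17/2)
obs 5: x=2 → posterior Gamma(11, 19/2)
obs 6: x=5 → posterior Gamma(16, 21/2)
obs 7: x=1 → posterior Gamma(17, 23/2)
obs 8: x=3 → posterior Gamma(20, 25/2)
obs 9: x=5 → posterior Gamma(25, 27/2)
obs 10: x=0 → posterior Gamma(25, 29/2)
obs 11: x=0 → posterior Gamma(25, 31/2)

48/31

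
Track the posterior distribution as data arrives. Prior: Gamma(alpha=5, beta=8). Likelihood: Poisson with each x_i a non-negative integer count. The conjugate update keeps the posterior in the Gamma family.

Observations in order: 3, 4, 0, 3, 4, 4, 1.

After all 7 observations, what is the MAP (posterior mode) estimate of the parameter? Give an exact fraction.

obs 1: x=3 → posterior Gamma(8, 9)
obs 2: x=4 → posterior Gamma(12, 10)
obs 3: x=0 → posterior Gamma(12, 11)
obs 4: x=3 → posterior Gamma(15, 12)
obs 5: x=4 → posterior Gamma(19, 13)
obs 6: x=4 → posterior Gamma(23, 14)
obs 7: x=1 → posterior Gamma(24, 15)

23/15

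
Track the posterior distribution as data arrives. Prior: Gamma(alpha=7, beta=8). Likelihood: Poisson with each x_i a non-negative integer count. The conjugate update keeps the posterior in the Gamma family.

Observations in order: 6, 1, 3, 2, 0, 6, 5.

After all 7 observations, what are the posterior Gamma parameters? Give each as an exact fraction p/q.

alpha=30, beta=15

obs 1: x=6 → posterior Gamma(13, 9)
obs 2: x=1 → posterior Gamma(14, 10)
obs 3: x=3 → posterior Gamma(17, 11)
obs 4: x=2 → posterior Gamma(19, 12)
obs 5: x=0 → posterior Gamma(19, 13)
obs 6: x=6 → posterior Gamma(25, 14)
obs 7: x=5 → posterior Gamma(30, 15)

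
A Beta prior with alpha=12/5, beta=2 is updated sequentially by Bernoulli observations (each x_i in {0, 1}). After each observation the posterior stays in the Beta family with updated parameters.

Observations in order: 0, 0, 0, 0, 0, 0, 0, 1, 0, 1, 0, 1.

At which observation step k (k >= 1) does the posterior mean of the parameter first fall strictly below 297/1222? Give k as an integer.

obs 1: x=0 → posterior Beta(12/5, 3)
obs 2: x=0 → posterior Beta(12/5, 4)
obs 3: x=0 → posterior Beta(12/5, 5)
obs 4: x=0 → posterior Beta(12/5, 6)
obs 5: x=0 → posterior Beta(12/5, 7)
obs 6: x=0 → posterior Beta(12/5, 8)
obs 7: x=0 → posterior Beta(12/5, 9)
obs 8: x=1 → posterior Beta(17/5, 9)
obs 9: x=0 → posterior Beta(17/5, 10)
obs 10: x=1 → posterior Beta(22/5, 10)
obs 11: x=0 → posterior Beta(22/5, 11)
obs 12: x=1 → posterior Beta(27/5, 11)

k = 6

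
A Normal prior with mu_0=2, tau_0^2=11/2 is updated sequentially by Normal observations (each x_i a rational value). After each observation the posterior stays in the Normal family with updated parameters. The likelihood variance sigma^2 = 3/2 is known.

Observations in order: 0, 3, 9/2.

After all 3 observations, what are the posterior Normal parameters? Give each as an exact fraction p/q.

mu_0=59/24, tau_0^2=11/24

obs 1: x=0 → posterior Normal(3/7, 33/28)
obs 2: x=3 → posterior Normal(39/25, 33/50)
obs 3: x=9/2 → posterior Normal(59/24, 11/24)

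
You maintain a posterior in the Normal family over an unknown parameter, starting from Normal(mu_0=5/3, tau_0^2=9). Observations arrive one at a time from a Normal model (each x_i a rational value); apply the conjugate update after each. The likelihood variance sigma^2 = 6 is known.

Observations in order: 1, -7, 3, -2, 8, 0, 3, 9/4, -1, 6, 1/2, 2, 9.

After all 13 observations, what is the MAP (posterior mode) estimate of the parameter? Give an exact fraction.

931/492

obs 1: x=1 → posterior Normal(19/15, 18/5)
obs 2: x=-7 → posterior Normal(-11/6, 9/4)
obs 3: x=3 → posterior Normal(-17/33, 18/11)
obs 4: x=-2 → posterior Normal(-5/6, 9/7)
obs 5: x=8 → posterior Normal(37/51, 18/17)
obs 6: x=0 → posterior Normal(37/60, 9/10)
obs 7: x=3 → posterior Normal(64/69, 18/23)
obs 8: x=9/4 → posterior Normal(337/312, 9/13)
obs 9: x=-1 → posterior Normal(301/348, 18/29)
obs 10: x=6 → posterior Normal(517/384, 9/16)
obs 11: x=1/2 → posterior Normal(107/84, 18/35)
obs 12: x=2 → posterior Normal(607/456, 9/19)
obs 13: x=9 → posterior Normal(931/492, 18/41)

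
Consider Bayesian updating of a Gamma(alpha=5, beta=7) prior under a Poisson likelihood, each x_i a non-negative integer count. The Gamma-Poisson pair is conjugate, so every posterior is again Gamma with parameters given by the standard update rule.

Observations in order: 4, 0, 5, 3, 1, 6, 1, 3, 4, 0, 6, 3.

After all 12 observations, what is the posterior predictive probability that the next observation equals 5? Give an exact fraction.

32800705580234041669521336003899850730855150848715216788621/703687441776640000000000000000000000000000000000000000000000

obs 1: x=4 → posterior Gamma(9, 8)
obs 2: x=0 → posterior Gamma(9, 9)
obs 3: x=5 → posterior Gamma(14, 10)
obs 4: x=3 → posterior Gamma(17, 11)
obs 5: x=1 → posterior Gamma(18, 12)
obs 6: x=6 → posterior Gamma(24, 13)
obs 7: x=1 → posterior Gamma(25, 14)
obs 8: x=3 → posterior Gamma(28, 15)
obs 9: x=4 → posterior Gamma(32, 16)
obs 10: x=0 → posterior Gamma(32, 17)
obs 11: x=6 → posterior Gamma(38, 18)
obs 12: x=3 → posterior Gamma(41, 19)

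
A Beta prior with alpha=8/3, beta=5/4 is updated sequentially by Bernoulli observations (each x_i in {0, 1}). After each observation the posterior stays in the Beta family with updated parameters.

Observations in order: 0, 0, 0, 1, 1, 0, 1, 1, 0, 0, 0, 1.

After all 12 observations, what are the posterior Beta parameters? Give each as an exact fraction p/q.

obs 1: x=0 → posterior Beta(8/3, 9/4)
obs 2: x=0 → posterior Beta(8/3, 13/4)
obs 3: x=0 → posterior Beta(8/3, 17/4)
obs 4: x=1 → posterior Beta(11/3, 17/4)
obs 5: x=1 → posterior Beta(14/3, 17/4)
obs 6: x=0 → posterior Beta(14/3, 21/4)
obs 7: x=1 → posterior Beta(17/3, 21/4)
obs 8: x=1 → posterior Beta(20/3, 21/4)
obs 9: x=0 → posterior Beta(20/3, 25/4)
obs 10: x=0 → posterior Beta(20/3, 29/4)
obs 11: x=0 → posterior Beta(20/3, 33/4)
obs 12: x=1 → posterior Beta(23/3, 33/4)

alpha=23/3, beta=33/4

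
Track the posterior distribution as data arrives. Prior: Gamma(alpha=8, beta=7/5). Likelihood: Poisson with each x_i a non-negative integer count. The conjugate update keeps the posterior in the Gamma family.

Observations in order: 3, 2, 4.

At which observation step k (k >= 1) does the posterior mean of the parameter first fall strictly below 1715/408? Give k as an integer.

k = 2

obs 1: x=3 → posterior Gamma(11, 12/5)
obs 2: x=2 → posterior Gamma(13, 17/5)
obs 3: x=4 → posterior Gamma(17, 22/5)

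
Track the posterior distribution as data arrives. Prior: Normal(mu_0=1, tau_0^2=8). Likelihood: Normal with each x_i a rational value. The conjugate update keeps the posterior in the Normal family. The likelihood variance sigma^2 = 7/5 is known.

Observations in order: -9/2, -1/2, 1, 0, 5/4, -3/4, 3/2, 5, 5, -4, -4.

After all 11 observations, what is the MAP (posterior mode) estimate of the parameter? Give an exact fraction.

obs 1: x=-9/2 → posterior Normal(-173/47, 56/47)
obs 2: x=-1/2 → posterior Normal(-193/87, 56/87)
obs 3: x=1 → posterior Normal(-153/127, 56/127)
obs 4: x=0 → posterior Normal(-153/167, 56/167)
obs 5: x=5/4 → posterior Normal(-103/207, 56/207)
obs 6: x=-3/4 → posterior Normal(-7/13, 56/247)
obs 7: x=3/2 → posterior Normal(-73/287, 8/41)
obs 8: x=5 → posterior Normal(127/327, 56/327)
obs 9: x=5 → posterior Normal(327/367, 56/367)
obs 10: x=-4 → posterior Normal(167/407, 56/407)
obs 11: x=-4 → posterior Normal(7/447, 56/447)

7/447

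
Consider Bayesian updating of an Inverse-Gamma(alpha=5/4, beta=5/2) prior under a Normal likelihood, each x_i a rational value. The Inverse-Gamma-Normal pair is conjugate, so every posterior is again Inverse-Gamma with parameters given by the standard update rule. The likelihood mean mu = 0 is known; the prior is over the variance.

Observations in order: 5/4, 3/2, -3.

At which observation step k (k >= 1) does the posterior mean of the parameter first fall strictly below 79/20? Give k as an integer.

obs 1: x=5/4 → posterior Inverse-Gamma(7/4, 105/32)
obs 2: x=3/2 → posterior Inverse-Gamma(9/4, 141/32)
obs 3: x=-3 → posterior Inverse-Gamma(11/4, 285/32)

k = 2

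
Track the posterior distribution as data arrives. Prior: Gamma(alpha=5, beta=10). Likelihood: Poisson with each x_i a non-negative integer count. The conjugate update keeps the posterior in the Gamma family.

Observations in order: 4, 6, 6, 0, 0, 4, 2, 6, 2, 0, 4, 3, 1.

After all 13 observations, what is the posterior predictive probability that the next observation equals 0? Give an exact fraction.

obs 1: x=4 → posterior Gamma(9, 11)
obs 2: x=6 → posterior Gamma(15, 12)
obs 3: x=6 → posterior Gamma(21, 13)
obs 4: x=0 → posterior Gamma(21, 14)
obs 5: x=0 → posterior Gamma(21, 15)
obs 6: x=4 → posterior Gamma(25, 16)
obs 7: x=2 → posterior Gamma(27, 17)
obs 8: x=6 → posterior Gamma(33, 18)
obs 9: x=2 → posterior Gamma(35, 19)
obs 10: x=0 → posterior Gamma(35, 20)
obs 11: x=4 → posterior Gamma(39, 21)
obs 12: x=3 → posterior Gamma(42, 22)
obs 13: x=1 → posterior Gamma(43, 23)

35834136918934220777541995677272642015423987712183913488967/223400115646604798846226519503014846606498799802173645389824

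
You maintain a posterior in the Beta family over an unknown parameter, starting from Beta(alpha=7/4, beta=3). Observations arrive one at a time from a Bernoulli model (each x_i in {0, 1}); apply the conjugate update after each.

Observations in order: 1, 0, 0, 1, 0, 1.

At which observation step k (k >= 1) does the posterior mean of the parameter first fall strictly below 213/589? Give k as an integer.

k = 3

obs 1: x=1 → posterior Beta(11/4, 3)
obs 2: x=0 → posterior Beta(11/4, 4)
obs 3: x=0 → posterior Beta(11/4, 5)
obs 4: x=1 → posterior Beta(15/4, 5)
obs 5: x=0 → posterior Beta(15/4, 6)
obs 6: x=1 → posterior Beta(19/4, 6)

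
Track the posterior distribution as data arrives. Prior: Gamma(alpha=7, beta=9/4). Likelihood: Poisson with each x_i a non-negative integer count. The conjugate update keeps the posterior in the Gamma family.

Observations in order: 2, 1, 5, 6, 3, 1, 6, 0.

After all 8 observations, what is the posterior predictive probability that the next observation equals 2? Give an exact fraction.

obs 1: x=2 → posterior Gamma(9, 13/4)
obs 2: x=1 → posterior Gamma(10, 17/4)
obs 3: x=5 → posterior Gamma(15, 21/4)
obs 4: x=6 → posterior Gamma(21, 25/4)
obs 5: x=3 → posterior Gamma(24, 29/4)
obs 6: x=1 → posterior Gamma(25, 33/4)
obs 7: x=6 → posterior Gamma(31, 37/4)
obs 8: x=0 → posterior Gamma(31, 41/4)

786866792388347010482437693901401860173991868923512576/3597600662921626628600135655553196556866168975830078125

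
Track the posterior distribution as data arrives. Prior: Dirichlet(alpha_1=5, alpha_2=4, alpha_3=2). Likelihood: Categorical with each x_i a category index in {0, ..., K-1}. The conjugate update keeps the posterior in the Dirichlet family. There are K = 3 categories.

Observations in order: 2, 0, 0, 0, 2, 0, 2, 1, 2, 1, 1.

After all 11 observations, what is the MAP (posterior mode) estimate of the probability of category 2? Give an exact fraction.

obs 1: x=2 → posterior Dirichlet(5, 4, 3)
obs 2: x=0 → posterior Dirichlet(6, 4, 3)
obs 3: x=0 → posterior Dirichlet(7, 4, 3)
obs 4: x=0 → posterior Dirichlet(8, 4, 3)
obs 5: x=2 → posterior Dirichlet(8, 4, 4)
obs 6: x=0 → posterior Dirichlet(9, 4, 4)
obs 7: x=2 → posterior Dirichlet(9, 4, 5)
obs 8: x=1 → posterior Dirichlet(9, 5, 5)
obs 9: x=2 → posterior Dirichlet(9, 5, 6)
obs 10: x=1 → posterior Dirichlet(9, 6, 6)
obs 11: x=1 → posterior Dirichlet(9, 7, 6)

5/19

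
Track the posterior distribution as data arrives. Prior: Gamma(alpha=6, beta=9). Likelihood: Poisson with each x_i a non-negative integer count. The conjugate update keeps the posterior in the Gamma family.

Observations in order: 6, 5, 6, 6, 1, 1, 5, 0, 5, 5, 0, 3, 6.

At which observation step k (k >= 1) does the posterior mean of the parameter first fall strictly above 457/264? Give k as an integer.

k = 3

obs 1: x=6 → posterior Gamma(12, 10)
obs 2: x=5 → posterior Gamma(17, 11)
obs 3: x=6 → posterior Gamma(23, 12)
obs 4: x=6 → posterior Gamma(29, 13)
obs 5: x=1 → posterior Gamma(30, 14)
obs 6: x=1 → posterior Gamma(31, 15)
obs 7: x=5 → posterior Gamma(36, 16)
obs 8: x=0 → posterior Gamma(36, 17)
obs 9: x=5 → posterior Gamma(41, 18)
obs 10: x=5 → posterior Gamma(46, 19)
obs 11: x=0 → posterior Gamma(46, 20)
obs 12: x=3 → posterior Gamma(49, 21)
obs 13: x=6 → posterior Gamma(55, 22)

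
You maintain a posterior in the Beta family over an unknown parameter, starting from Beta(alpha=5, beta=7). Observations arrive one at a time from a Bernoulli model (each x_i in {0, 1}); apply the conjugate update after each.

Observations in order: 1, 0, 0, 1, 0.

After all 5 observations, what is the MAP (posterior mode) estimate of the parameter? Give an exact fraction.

obs 1: x=1 → posterior Beta(6, 7)
obs 2: x=0 → posterior Beta(6, 8)
obs 3: x=0 → posterior Beta(6, 9)
obs 4: x=1 → posterior Beta(7, 9)
obs 5: x=0 → posterior Beta(7, 10)

2/5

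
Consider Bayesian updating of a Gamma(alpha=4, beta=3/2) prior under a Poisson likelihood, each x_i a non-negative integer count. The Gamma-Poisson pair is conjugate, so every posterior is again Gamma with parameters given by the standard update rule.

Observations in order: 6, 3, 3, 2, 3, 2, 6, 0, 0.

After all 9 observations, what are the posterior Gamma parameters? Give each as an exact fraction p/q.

obs 1: x=6 → posterior Gamma(10, 5/2)
obs 2: x=3 → posterior Gamma(13, 7/2)
obs 3: x=3 → posterior Gamma(16, 9/2)
obs 4: x=2 → posterior Gamma(18, 11/2)
obs 5: x=3 → posterior Gamma(21, 13/2)
obs 6: x=2 → posterior Gamma(23, 15/2)
obs 7: x=6 → posterior Gamma(29, 17/2)
obs 8: x=0 → posterior Gamma(29, 19/2)
obs 9: x=0 → posterior Gamma(29, 21/2)

alpha=29, beta=21/2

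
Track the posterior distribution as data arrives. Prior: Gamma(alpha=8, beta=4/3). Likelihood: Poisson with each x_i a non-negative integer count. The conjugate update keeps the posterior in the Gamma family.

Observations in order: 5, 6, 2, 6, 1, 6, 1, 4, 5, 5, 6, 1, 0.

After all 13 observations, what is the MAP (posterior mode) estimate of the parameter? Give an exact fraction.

obs 1: x=5 → posterior Gamma(13, 7/3)
obs 2: x=6 → posterior Gamma(19, 10/3)
obs 3: x=2 → posterior Gamma(21, 13/3)
obs 4: x=6 → posterior Gamma(27, 16/3)
obs 5: x=1 → posterior Gamma(28, 19/3)
obs 6: x=6 → posterior Gamma(34, 22/3)
obs 7: x=1 → posterior Gamma(35, 25/3)
obs 8: x=4 → posterior Gamma(39, 28/3)
obs 9: x=5 → posterior Gamma(44, 31/3)
obs 10: x=5 → posterior Gamma(49, 34/3)
obs 11: x=6 → posterior Gamma(55, 37/3)
obs 12: x=1 → posterior Gamma(56, 40/3)
obs 13: x=0 → posterior Gamma(56, 43/3)

165/43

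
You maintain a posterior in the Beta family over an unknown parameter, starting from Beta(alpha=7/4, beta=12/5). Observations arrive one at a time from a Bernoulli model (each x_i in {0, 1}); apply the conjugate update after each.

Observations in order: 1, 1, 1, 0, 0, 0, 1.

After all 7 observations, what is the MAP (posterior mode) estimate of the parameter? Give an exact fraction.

obs 1: x=1 → posterior Beta(11/4, 12/5)
obs 2: x=1 → posterior Beta(15/4, 12/5)
obs 3: x=1 → posterior Beta(19/4, 12/5)
obs 4: x=0 → posterior Beta(19/4, 17/5)
obs 5: x=0 → posterior Beta(19/4, 22/5)
obs 6: x=0 → posterior Beta(19/4, 27/5)
obs 7: x=1 → posterior Beta(23/4, 27/5)

95/183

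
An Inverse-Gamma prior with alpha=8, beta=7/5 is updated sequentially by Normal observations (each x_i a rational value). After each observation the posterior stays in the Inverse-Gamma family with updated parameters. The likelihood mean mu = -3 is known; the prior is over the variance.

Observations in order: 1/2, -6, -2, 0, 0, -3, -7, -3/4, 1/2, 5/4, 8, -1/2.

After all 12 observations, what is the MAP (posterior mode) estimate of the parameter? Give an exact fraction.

8867/1200

obs 1: x=1/2 → posterior Inverse-Gamma(17/2, 301/40)
obs 2: x=-6 → posterior Inverse-Gamma(9, 481/40)
obs 3: x=-2 → posterior Inverse-Gamma(19/2, 501/40)
obs 4: x=0 → posterior Inverse-Gamma(10, 681/40)
obs 5: x=0 → posterior Inverse-Gamma(21/2, 861/40)
obs 6: x=-3 → posterior Inverse-Gamma(11, 861/40)
obs 7: x=-7 → posterior Inverse-Gamma(23/2, 1181/40)
obs 8: x=-3/4 → posterior Inverse-Gamma(12, 5129/160)
obs 9: x=1/2 → posterior Inverse-Gamma(25/2, 6109/160)
obs 10: x=5/4 → posterior Inverse-Gamma(13, 3777/80)
obs 11: x=8 → posterior Inverse-Gamma(27/2, 8617/80)
obs 12: x=-1/2 → posterior Inverse-Gamma(14, 8867/80)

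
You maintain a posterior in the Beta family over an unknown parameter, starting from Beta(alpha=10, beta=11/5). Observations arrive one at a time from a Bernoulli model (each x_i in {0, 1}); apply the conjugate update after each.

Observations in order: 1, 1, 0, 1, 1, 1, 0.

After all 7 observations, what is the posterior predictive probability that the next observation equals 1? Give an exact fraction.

25/32

obs 1: x=1 → posterior Beta(11, 11/5)
obs 2: x=1 → posterior Beta(12, 11/5)
obs 3: x=0 → posterior Beta(12, 16/5)
obs 4: x=1 → posterior Beta(13, 16/5)
obs 5: x=1 → posterior Beta(14, 16/5)
obs 6: x=1 → posterior Beta(15, 16/5)
obs 7: x=0 → posterior Beta(15, 21/5)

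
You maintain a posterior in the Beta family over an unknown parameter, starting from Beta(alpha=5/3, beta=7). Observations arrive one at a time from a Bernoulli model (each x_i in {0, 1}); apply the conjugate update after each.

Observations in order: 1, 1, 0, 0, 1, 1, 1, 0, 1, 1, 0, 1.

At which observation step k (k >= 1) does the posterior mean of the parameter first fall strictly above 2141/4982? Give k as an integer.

k = 9

obs 1: x=1 → posterior Beta(8/3, 7)
obs 2: x=1 → posterior Beta(11/3, 7)
obs 3: x=0 → posterior Beta(11/3, 8)
obs 4: x=0 → posterior Beta(11/3, 9)
obs 5: x=1 → posterior Beta(14/3, 9)
obs 6: x=1 → posterior Beta(17/3, 9)
obs 7: x=1 → posterior Beta(20/3, 9)
obs 8: x=0 → posterior Beta(20/3, 10)
obs 9: x=1 → posterior Beta(23/3, 10)
obs 10: x=1 → posterior Beta(26/3, 10)
obs 11: x=0 → posterior Beta(26/3, 11)
obs 12: x=1 → posterior Beta(29/3, 11)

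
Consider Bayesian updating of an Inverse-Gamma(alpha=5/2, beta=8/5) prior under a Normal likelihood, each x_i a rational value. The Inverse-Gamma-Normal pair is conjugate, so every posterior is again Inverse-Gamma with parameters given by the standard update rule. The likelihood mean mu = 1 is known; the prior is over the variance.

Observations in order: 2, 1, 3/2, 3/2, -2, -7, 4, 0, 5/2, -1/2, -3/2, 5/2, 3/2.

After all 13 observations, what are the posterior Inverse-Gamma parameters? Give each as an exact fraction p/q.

alpha=9, beta=2019/40

obs 1: x=2 → posterior Inverse-Gamma(3, 21/10)
obs 2: x=1 → posterior Inverse-Gamma(7/2, 21/10)
obs 3: x=3/2 → posterior Inverse-Gamma(4, 89/40)
obs 4: x=3/2 → posterior Inverse-Gamma(9/2, 47/20)
obs 5: x=-2 → posterior Inverse-Gamma(5, 137/20)
obs 6: x=-7 → posterior Inverse-Gamma(11/2, 777/20)
obs 7: x=4 → posterior Inverse-Gamma(6, 867/20)
obs 8: x=0 → posterior Inverse-Gamma(13/2, 877/20)
obs 9: x=5/2 → posterior Inverse-Gamma(7, 1799/40)
obs 10: x=-1/2 → posterior Inverse-Gamma(15/2, 461/10)
obs 11: x=-3/2 → posterior Inverse-Gamma(8, 1969/40)
obs 12: x=5/2 → posterior Inverse-Gamma(17/2, 1007/20)
obs 13: x=3/2 → posterior Inverse-Gamma(9, 2019/40)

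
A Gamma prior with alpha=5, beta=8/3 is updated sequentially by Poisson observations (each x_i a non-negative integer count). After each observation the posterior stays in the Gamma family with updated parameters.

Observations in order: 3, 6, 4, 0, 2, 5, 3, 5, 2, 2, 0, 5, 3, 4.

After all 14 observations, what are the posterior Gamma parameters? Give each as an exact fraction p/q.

alpha=49, beta=50/3

obs 1: x=3 → posterior Gamma(8, 11/3)
obs 2: x=6 → posterior Gamma(14, 14/3)
obs 3: x=4 → posterior Gamma(18, 17/3)
obs 4: x=0 → posterior Gamma(18, 20/3)
obs 5: x=2 → posterior Gamma(20, 23/3)
obs 6: x=5 → posterior Gamma(25, 26/3)
obs 7: x=3 → posterior Gamma(28, 29/3)
obs 8: x=5 → posterior Gamma(33, 32/3)
obs 9: x=2 → posterior Gamma(35, 35/3)
obs 10: x=2 → posterior Gamma(37, 38/3)
obs 11: x=0 → posterior Gamma(37, 41/3)
obs 12: x=5 → posterior Gamma(42, 44/3)
obs 13: x=3 → posterior Gamma(45, 47/3)
obs 14: x=4 → posterior Gamma(49, 50/3)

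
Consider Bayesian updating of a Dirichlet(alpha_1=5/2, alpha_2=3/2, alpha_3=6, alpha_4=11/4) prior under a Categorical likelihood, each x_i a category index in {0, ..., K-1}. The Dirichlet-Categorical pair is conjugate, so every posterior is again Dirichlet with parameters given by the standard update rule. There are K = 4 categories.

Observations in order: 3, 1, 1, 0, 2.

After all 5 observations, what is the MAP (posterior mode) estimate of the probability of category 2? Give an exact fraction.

obs 1: x=3 → posterior Dirichlet(5/2, 3/2, 6, 15/4)
obs 2: x=1 → posterior Dirichlet(5/2, 5/2, 6, 15/4)
obs 3: x=1 → posterior Dirichlet(5/2, 7/2, 6, 15/4)
obs 4: x=0 → posterior Dirichlet(7/2, 7/2, 6, 15/4)
obs 5: x=2 → posterior Dirichlet(7/2, 7/2, 7, 15/4)

24/55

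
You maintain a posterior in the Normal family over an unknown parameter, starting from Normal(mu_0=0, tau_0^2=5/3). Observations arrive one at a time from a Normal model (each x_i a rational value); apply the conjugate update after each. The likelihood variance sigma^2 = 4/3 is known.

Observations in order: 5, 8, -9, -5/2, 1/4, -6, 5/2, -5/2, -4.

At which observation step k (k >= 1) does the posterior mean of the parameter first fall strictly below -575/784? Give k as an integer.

obs 1: x=5 → posterior Normal(25/9, 20/27)
obs 2: x=8 → posterior Normal(65/14, 10/21)
obs 3: x=-9 → posterior Normal(20/19, 20/57)
obs 4: x=-5/2 → posterior Normal(5/16, 5/18)
obs 5: x=1/4 → posterior Normal(35/116, 20/87)
obs 6: x=-6 → posterior Normal(-5/8, 10/51)
obs 7: x=5/2 → posterior Normal(-35/156, 20/117)
obs 8: x=-5/2 → posterior Normal(-85/176, 5/33)
obs 9: x=-4 → posterior Normal(-165/196, 20/147)

k = 9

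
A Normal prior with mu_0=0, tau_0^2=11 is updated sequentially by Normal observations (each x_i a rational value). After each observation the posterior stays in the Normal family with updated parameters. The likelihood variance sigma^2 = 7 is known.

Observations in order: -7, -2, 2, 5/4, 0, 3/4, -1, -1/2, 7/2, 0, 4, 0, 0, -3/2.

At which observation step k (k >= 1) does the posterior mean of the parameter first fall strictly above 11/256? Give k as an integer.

k = 11

obs 1: x=-7 → posterior Normal(-77/18, 77/18)
obs 2: x=-2 → posterior Normal(-99/29, 77/29)
obs 3: x=2 → posterior Normal(-77/40, 77/40)
obs 4: x=5/4 → posterior Normal(-253/204, 77/51)
obs 5: x=0 → posterior Normal(-253/248, 77/62)
obs 6: x=3/4 → posterior Normal(-55/73, 77/73)
obs 7: x=-1 → posterior Normal(-11/14, 11/12)
obs 8: x=-1/2 → posterior Normal(-143/190, 77/95)
obs 9: x=7/2 → posterior Normal(-33/106, 77/106)
obs 10: x=0 → posterior Normal(-11/39, 77/117)
obs 11: x=4 → posterior Normal(11/128, 77/128)
obs 12: x=0 → posterior Normal(11/139, 77/139)
obs 13: x=0 → posterior Normal(11/150, 77/150)
obs 14: x=-3/2 → posterior Normal(-11/322, 11/23)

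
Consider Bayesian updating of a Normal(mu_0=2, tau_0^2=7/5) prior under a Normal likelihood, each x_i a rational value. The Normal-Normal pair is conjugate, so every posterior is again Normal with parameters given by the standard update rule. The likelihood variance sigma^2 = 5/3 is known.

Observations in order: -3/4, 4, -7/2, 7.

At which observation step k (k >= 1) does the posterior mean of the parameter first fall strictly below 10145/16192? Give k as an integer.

obs 1: x=-3/4 → posterior Normal(137/184, 35/46)
obs 2: x=4 → posterior Normal(473/268, 35/67)
obs 3: x=-7/2 → posterior Normal(179/352, 35/88)
obs 4: x=7 → posterior Normal(767/436, 35/109)

k = 3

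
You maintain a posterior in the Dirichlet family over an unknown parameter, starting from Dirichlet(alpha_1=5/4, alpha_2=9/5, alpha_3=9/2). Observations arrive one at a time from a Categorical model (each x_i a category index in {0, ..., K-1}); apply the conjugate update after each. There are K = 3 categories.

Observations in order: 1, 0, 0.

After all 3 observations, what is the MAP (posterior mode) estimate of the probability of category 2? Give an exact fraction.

70/151

obs 1: x=1 → posterior Dirichlet(5/4, 14/5, 9/2)
obs 2: x=0 → posterior Dirichlet(9/4, 14/5, 9/2)
obs 3: x=0 → posterior Dirichlet(13/4, 14/5, 9/2)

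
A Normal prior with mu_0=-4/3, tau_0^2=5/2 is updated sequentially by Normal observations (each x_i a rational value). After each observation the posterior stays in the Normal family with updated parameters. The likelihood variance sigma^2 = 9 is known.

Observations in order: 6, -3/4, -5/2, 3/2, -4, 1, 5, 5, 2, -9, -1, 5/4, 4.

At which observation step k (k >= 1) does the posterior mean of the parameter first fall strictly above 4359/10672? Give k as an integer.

k = 8

obs 1: x=6 → posterior Normal(6/23, 45/23)
obs 2: x=-3/4 → posterior Normal(9/112, 45/28)
obs 3: x=-5/2 → posterior Normal(-41/132, 15/11)
obs 4: x=3/2 → posterior Normal(-11/152, 45/38)
obs 5: x=-4 → posterior Normal(-91/172, 45/43)
obs 6: x=1 → posterior Normal(-71/192, 15/16)
obs 7: x=5 → posterior Normal(29/212, 45/53)
obs 8: x=5 → posterior Normal(129/232, 45/58)
obs 9: x=2 → posterior Normal(169/252, 5/7)
obs 10: x=-9 → posterior Normal(-11/272, 45/68)
obs 11: x=-1 → posterior Normal(-31/292, 45/73)
obs 12: x=5/4 → posterior Normal(-1/52, 15/26)
obs 13: x=4 → posterior Normal(37/166, 45/83)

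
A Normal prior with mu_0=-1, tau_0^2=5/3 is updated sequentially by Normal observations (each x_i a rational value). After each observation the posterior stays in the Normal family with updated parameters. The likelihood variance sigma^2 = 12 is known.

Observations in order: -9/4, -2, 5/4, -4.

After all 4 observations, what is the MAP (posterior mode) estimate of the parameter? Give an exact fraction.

obs 1: x=-9/4 → posterior Normal(-189/164, 60/41)
obs 2: x=-2 → posterior Normal(-229/184, 30/23)
obs 3: x=5/4 → posterior Normal(-1, 20/17)
obs 4: x=-4 → posterior Normal(-71/56, 15/14)

-71/56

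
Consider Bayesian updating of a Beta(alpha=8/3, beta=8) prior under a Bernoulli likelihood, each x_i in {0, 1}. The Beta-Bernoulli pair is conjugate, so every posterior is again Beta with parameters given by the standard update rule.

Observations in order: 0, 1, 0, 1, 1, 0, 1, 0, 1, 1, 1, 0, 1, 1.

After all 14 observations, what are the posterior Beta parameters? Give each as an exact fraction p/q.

alpha=35/3, beta=13

obs 1: x=0 → posterior Beta(8/3, 9)
obs 2: x=1 → posterior Beta(11/3, 9)
obs 3: x=0 → posterior Beta(11/3, 10)
obs 4: x=1 → posterior Beta(14/3, 10)
obs 5: x=1 → posterior Beta(17/3, 10)
obs 6: x=0 → posterior Beta(17/3, 11)
obs 7: x=1 → posterior Beta(20/3, 11)
obs 8: x=0 → posterior Beta(20/3, 12)
obs 9: x=1 → posterior Beta(23/3, 12)
obs 10: x=1 → posterior Beta(26/3, 12)
obs 11: x=1 → posterior Beta(29/3, 12)
obs 12: x=0 → posterior Beta(29/3, 13)
obs 13: x=1 → posterior Beta(32/3, 13)
obs 14: x=1 → posterior Beta(35/3, 13)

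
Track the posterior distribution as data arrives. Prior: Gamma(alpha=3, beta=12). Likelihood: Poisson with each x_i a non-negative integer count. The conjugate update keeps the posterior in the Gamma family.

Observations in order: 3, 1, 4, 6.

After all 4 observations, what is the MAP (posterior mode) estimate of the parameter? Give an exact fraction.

1

obs 1: x=3 → posterior Gamma(6, 13)
obs 2: x=1 → posterior Gamma(7, 14)
obs 3: x=4 → posterior Gamma(11, 15)
obs 4: x=6 → posterior Gamma(17, 16)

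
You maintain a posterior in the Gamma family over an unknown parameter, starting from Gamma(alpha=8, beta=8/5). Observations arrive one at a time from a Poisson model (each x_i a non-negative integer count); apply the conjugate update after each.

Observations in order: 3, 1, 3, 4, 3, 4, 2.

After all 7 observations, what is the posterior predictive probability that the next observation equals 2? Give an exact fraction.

27704658601595535788822739950127874424401320875075/136838128432028829084989732602592408275587182886912

obs 1: x=3 → posterior Gamma(11, 13/5)
obs 2: x=1 → posterior Gamma(12, 18/5)
obs 3: x=3 → posterior Gamma(15, 23/5)
obs 4: x=4 → posterior Gamma(19, 28/5)
obs 5: x=3 → posterior Gamma(22, 33/5)
obs 6: x=4 → posterior Gamma(26, 38/5)
obs 7: x=2 → posterior Gamma(28, 43/5)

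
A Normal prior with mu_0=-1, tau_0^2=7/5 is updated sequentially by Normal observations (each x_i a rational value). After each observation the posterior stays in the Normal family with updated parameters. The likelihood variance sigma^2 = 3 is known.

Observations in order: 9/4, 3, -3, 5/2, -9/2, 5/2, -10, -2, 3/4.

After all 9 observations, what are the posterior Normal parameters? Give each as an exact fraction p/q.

obs 1: x=9/4 → posterior Normal(3/88, 21/22)
obs 2: x=3 → posterior Normal(3/4, 21/29)
obs 3: x=-3 → posterior Normal(1/48, 7/12)
obs 4: x=5/2 → posterior Normal(73/172, 21/43)
obs 5: x=-9/2 → posterior Normal(-53/200, 21/50)
obs 6: x=5/2 → posterior Normal(17/228, 7/19)
obs 7: x=-10 → posterior Normal(-263/256, 21/64)
obs 8: x=-2 → posterior Normal(-319/284, 21/71)
obs 9: x=3/4 → posterior Normal(-149/156, 7/26)

mu_0=-149/156, tau_0^2=7/26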